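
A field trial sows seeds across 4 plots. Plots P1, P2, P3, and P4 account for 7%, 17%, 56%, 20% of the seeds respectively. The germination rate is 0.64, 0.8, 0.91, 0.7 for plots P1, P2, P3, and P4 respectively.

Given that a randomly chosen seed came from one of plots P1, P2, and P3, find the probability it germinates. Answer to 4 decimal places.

Let S = {P1, P2, P3}.
P(S) = 0.07 + 0.17 + 0.56 = 0.8.
P(G ∩ S) = 0.64·0.07 + 0.8·0.17 + 0.91·0.56 = 0.0448 + 0.136 + 0.5096 = 0.6904.
P(G | S) = 0.6904 / 0.8 = 0.863000…

P(G|S) ≈ 0.8630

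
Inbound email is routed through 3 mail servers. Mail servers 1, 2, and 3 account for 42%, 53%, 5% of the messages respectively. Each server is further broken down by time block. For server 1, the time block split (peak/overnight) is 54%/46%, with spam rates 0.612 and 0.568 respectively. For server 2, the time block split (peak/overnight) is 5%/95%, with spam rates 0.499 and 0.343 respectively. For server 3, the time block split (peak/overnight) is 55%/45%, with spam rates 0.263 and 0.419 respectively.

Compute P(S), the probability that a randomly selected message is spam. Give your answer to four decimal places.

0.4511

P(S|1) = 0.54·0.612 + 0.46·0.568 = 0.33048 + 0.26128 = 0.59176
P(S|2) = 0.05·0.499 + 0.95·0.343 = 0.02495 + 0.32585 = 0.3508
P(S|3) = 0.55·0.263 + 0.45·0.419 = 0.14465 + 0.18855 = 0.3332
Then overall,
P(S) = 0.42·0.59176 + 0.53·0.3508 + 0.05·0.3332
      = 0.2485392 + 0.185924 + 0.01666 = 0.4511232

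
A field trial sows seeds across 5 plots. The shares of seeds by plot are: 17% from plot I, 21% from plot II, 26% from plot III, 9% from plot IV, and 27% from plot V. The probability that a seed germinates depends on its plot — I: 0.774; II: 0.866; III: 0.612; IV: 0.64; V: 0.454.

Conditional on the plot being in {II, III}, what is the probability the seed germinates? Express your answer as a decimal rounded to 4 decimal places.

P(G|S) ≈ 0.7255

Let S = {II, III}.
P(S) = 0.21 + 0.26 = 0.47.
P(G ∩ S) = 0.866·0.21 + 0.612·0.26 = 0.18186 + 0.15912 = 0.34098.
P(G | S) = 0.34098 / 0.47 = 0.725489…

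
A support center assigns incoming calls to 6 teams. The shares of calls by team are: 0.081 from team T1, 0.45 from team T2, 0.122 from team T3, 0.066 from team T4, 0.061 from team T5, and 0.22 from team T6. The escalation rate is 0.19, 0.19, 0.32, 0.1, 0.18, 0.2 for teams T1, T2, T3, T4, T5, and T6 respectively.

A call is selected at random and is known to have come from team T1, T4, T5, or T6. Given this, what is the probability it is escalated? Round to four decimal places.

P(E|S) ≈ 0.1798

Let S = {T1, T4, T5, T6}.
P(S) = 0.081 + 0.066 + 0.061 + 0.22 = 0.428.
P(E ∩ S) = 0.19·0.081 + 0.1·0.066 + 0.18·0.061 + 0.2·0.22 = 0.01539 + 0.0066 + 0.01098 + 0.044 = 0.07697.
P(E | S) = 0.07697 / 0.428 = 0.179836…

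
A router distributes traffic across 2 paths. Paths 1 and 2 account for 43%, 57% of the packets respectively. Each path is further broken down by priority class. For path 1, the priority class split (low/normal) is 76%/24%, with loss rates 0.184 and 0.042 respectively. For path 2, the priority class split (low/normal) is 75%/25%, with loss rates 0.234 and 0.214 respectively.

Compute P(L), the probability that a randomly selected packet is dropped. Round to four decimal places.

0.1950

P(L|1) = 0.76·0.184 + 0.24·0.042 = 0.13984 + 0.01008 = 0.14992
P(L|2) = 0.75·0.234 + 0.25·0.214 = 0.1755 + 0.0535 = 0.229
Then overall,
P(L) = 0.43·0.14992 + 0.57·0.229
      = 0.0644656 + 0.13053 = 0.1949956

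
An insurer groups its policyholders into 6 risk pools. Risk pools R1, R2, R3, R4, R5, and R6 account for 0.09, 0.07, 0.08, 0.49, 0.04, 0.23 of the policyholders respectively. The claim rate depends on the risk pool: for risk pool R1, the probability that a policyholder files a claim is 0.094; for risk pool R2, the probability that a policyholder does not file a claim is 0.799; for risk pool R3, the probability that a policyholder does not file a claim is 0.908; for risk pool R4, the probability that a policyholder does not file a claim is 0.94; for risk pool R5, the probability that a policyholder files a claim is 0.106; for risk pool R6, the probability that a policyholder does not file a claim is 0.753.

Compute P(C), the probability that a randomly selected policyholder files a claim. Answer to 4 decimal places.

P(C|R2) = 1 − 0.799 = 0.201.
P(C|R3) = 1 − 0.908 = 0.092.
P(C|R4) = 1 − 0.94 = 0.06.
P(C|R6) = 1 − 0.753 = 0.247.
P(C) = P(C|R1)·P(R1) + P(C|R2)·P(R2) + P(C|R3)·P(R3) + P(C|R4)·P(R4) + P(C|R5)·P(R5) + P(C|R6)·P(R6)
      = 0.094·0.09 + 0.201·0.07 + 0.092·0.08 + 0.06·0.49 + 0.106·0.04 + 0.247·0.23
      = 0.00846 + 0.01407 + 0.00736 + 0.0294 + 0.00424 + 0.05681 = 0.12034

P(C) ≈ 0.1203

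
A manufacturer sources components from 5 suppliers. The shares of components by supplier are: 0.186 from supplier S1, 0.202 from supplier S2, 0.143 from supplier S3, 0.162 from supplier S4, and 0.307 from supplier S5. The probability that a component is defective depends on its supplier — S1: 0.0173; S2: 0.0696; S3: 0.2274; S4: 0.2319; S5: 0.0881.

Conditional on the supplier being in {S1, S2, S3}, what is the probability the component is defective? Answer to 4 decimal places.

P(D|S) ≈ 0.0938

Let S = {S1, S2, S3}.
P(S) = 0.186 + 0.202 + 0.143 = 0.531.
P(D ∩ S) = 0.0173·0.186 + 0.0696·0.202 + 0.2274·0.143 = 0.0032178 + 0.0140592 + 0.0325182 = 0.0497952.
P(D | S) = 0.0497952 / 0.531 = 0.093776…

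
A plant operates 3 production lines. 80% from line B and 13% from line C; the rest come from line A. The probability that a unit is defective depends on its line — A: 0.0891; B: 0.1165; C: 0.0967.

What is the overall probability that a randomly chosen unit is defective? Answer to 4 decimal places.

0.1120

P(A) = 1 − (0.8 + 0.13) = 0.07.
Summing over the partition,
P(D) = P(D|A)·P(A) + P(D|B)·P(B) + P(D|C)·P(C)
      = 0.0891·0.07 + 0.1165·0.8 + 0.0967·0.13
      = 0.006237 + 0.0932 + 0.012571 = 0.112008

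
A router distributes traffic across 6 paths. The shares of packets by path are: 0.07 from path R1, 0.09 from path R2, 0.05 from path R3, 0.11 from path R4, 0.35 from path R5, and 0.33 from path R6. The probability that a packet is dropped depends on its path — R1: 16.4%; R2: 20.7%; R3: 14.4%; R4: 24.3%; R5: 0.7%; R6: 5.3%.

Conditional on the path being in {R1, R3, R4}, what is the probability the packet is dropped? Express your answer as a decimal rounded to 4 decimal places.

P(L|S) ≈ 0.1974

Let S = {R1, R3, R4}.
P(S) = 0.07 + 0.05 + 0.11 = 0.23.
P(L ∩ S) = 0.164·0.07 + 0.144·0.05 + 0.243·0.11 = 0.01148 + 0.0072 + 0.02673 = 0.04541.
P(L | S) = 0.04541 / 0.23 = 0.197435…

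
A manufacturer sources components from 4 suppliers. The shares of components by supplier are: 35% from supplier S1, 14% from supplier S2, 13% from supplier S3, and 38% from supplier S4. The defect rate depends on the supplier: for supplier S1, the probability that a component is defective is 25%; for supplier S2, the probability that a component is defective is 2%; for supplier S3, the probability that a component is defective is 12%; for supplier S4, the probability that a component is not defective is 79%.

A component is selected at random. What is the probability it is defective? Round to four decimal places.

P(D|S4) = 1 − 0.79 = 0.21.
P(D) = P(D|S1)·P(S1) + P(D|S2)·P(S2) + P(D|S3)·P(S3) + P(D|S4)·P(S4)
      = 0.25·0.35 + 0.02·0.14 + 0.12·0.13 + 0.21·0.38
      = 0.0875 + 0.0028 + 0.0156 + 0.0798 = 0.1857

0.1857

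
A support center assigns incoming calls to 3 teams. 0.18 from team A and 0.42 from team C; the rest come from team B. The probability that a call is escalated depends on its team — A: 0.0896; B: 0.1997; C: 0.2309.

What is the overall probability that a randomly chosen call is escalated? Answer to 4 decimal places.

P(B) = 1 − (0.18 + 0.42) = 0.4.
Using total probability over the partition,
P(E) = P(E|A)·P(A) + P(E|B)·P(B) + P(E|C)·P(C)
      = 0.0896·0.18 + 0.1997·0.4 + 0.2309·0.42
      = 0.016128 + 0.07988 + 0.096978 = 0.192986

P(E) ≈ 0.1930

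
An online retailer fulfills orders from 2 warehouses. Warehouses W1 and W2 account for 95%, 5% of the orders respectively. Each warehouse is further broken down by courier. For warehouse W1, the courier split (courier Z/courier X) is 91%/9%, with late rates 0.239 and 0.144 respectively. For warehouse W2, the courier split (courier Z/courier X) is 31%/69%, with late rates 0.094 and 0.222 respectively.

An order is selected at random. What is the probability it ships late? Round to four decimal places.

P(L) ≈ 0.2280

P(L|W1) = 0.91·0.239 + 0.09·0.144 = 0.21749 + 0.01296 = 0.23045
P(L|W2) = 0.31·0.094 + 0.69·0.222 = 0.02914 + 0.15318 = 0.18232
Then overall,
P(L) = 0.95·0.23045 + 0.05·0.18232
      = 0.2189275 + 0.009116 = 0.2280435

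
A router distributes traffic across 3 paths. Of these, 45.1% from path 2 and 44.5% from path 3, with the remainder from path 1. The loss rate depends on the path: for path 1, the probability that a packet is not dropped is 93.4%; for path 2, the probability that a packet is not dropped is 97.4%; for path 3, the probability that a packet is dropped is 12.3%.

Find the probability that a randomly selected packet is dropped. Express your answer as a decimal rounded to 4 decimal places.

P(1) = 1 − (0.451 + 0.445) = 0.104.
P(L|1) = 1 − 0.934 = 0.066.
P(L|2) = 1 − 0.974 = 0.026.
P(L) = P(L|1)·P(1) + P(L|2)·P(2) + P(L|3)·P(3)
      = 0.066·0.104 + 0.026·0.451 + 0.123·0.445
      = 0.006864 + 0.011726 + 0.054735 = 0.073325

0.0733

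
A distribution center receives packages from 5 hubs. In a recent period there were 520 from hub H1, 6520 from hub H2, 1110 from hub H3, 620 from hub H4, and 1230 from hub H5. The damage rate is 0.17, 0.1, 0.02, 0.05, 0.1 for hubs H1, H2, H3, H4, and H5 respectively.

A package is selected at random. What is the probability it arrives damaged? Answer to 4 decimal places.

0.0917

Total: 520 + 6520 + 1110 + 620 + 1230 = 10000.
P(H1) = 520/10000 = 0.052. P(H2) = 6520/10000 = 0.652. P(H3) = 1110/10000 = 0.111. P(H4) = 620/10000 = 0.062. P(H5) = 1230/10000 = 0.123.
P(D) = P(D|H1)·P(H1) + P(D|H2)·P(H2) + P(D|H3)·P(H3) + P(D|H4)·P(H4) + P(D|H5)·P(H5)
      = 0.17·0.052 + 0.1·0.652 + 0.02·0.111 + 0.05·0.062 + 0.1·0.123
      = 0.00884 + 0.0652 + 0.00222 + 0.0031 + 0.0123 = 0.09166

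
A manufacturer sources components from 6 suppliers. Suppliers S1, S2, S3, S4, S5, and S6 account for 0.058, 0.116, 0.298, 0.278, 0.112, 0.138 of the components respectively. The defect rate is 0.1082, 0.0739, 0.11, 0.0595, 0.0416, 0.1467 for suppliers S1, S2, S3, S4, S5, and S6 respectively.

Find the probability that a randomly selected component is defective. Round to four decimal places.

0.0891

P(D) = P(D|S1)·P(S1) + P(D|S2)·P(S2) + P(D|S3)·P(S3) + P(D|S4)·P(S4) + P(D|S5)·P(S5) + P(D|S6)·P(S6)
      = 0.1082·0.058 + 0.0739·0.116 + 0.11·0.298 + 0.0595·0.278 + 0.0416·0.112 + 0.1467·0.138
      = 0.0062756 + 0.0085724 + 0.03278 + 0.016541 + 0.0046592 + 0.0202446 = 0.0890728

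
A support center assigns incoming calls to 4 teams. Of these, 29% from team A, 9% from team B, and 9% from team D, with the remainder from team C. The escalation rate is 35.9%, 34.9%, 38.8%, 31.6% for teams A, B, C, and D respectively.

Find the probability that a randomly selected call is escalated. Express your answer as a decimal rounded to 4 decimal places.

P(C) = 1 − (0.29 + 0.09 + 0.09) = 0.53.
P(E) = P(E|A)·P(A) + P(E|B)·P(B) + P(E|C)·P(C) + P(E|D)·P(D)
      = 0.359·0.29 + 0.349·0.09 + 0.388·0.53 + 0.316·0.09
      = 0.10411 + 0.03141 + 0.20564 + 0.02844 = 0.3696

0.3696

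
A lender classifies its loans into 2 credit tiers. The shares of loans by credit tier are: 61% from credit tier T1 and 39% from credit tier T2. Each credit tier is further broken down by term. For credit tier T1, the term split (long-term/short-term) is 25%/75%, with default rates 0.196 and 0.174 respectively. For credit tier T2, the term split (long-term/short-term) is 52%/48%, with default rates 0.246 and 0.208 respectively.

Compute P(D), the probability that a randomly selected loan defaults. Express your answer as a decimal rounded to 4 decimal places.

P(D) ≈ 0.1983

P(D|T1) = 0.25·0.196 + 0.75·0.174 = 0.049 + 0.1305 = 0.1795
P(D|T2) = 0.52·0.246 + 0.48·0.208 = 0.12792 + 0.09984 = 0.22776
By total probability over the outer partition,
P(D) = 0.61·0.1795 + 0.39·0.22776
      = 0.109495 + 0.0888264 = 0.1983214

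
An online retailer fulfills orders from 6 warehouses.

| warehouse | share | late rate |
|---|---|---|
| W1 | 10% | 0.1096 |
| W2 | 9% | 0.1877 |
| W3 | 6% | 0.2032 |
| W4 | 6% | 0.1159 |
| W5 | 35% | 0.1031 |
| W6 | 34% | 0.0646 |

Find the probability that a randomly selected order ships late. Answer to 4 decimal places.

Summing over the partition,
P(L) = P(L|W1)·P(W1) + P(L|W2)·P(W2) + P(L|W3)·P(W3) + P(L|W4)·P(W4) + P(L|W5)·P(W5) + P(L|W6)·P(W6)
      = 0.1096·0.1 + 0.1877·0.09 + 0.2032·0.06 + 0.1159·0.06 + 0.1031·0.35 + 0.0646·0.34
      = 0.01096 + 0.016893 + 0.012192 + 0.006954 + 0.036085 + 0.021964 = 0.105048

P(L) ≈ 0.1050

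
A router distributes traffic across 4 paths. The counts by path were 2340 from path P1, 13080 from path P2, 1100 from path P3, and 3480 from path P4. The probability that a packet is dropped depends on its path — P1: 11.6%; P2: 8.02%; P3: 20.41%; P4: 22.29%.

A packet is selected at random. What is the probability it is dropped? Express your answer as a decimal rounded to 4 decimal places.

P(L) ≈ 0.1160

Total: 2340 + 13080 + 1100 + 3480 = 20000.
P(P1) = 2340/20000 = 0.117. P(P2) = 13080/20000 = 0.654. P(P3) = 1100/20000 = 0.055. P(P4) = 3480/20000 = 0.174.
P(L) = P(L|P1)·P(P1) + P(L|P2)·P(P2) + P(L|P3)·P(P3) + P(L|P4)·P(P4)
      = 0.116·0.117 + 0.0802·0.654 + 0.2041·0.055 + 0.2229·0.174
      = 0.013572 + 0.0524508 + 0.0112255 + 0.0387846 = 0.1160329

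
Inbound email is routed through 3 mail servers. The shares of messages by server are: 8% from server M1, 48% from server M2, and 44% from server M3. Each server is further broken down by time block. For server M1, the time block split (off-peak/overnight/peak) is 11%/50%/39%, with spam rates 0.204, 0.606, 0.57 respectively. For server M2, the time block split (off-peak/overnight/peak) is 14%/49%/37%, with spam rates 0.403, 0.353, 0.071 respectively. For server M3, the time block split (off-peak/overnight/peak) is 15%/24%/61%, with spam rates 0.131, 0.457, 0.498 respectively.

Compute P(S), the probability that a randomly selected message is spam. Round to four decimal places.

P(S|M1) = 0.11·0.204 + 0.5·0.606 + 0.39·0.57 = 0.02244 + 0.303 + 0.2223 = 0.54774
P(S|M2) = 0.14·0.403 + 0.49·0.353 + 0.37·0.071 = 0.05642 + 0.17297 + 0.02627 = 0.25566
P(S|M3) = 0.15·0.131 + 0.24·0.457 + 0.61·0.498 = 0.01965 + 0.10968 + 0.30378 = 0.43311
Then overall,
P(S) = 0.08·0.54774 + 0.48·0.25566 + 0.44·0.43311
      = 0.0438192 + 0.1227168 + 0.1905684 = 0.3571044

0.3571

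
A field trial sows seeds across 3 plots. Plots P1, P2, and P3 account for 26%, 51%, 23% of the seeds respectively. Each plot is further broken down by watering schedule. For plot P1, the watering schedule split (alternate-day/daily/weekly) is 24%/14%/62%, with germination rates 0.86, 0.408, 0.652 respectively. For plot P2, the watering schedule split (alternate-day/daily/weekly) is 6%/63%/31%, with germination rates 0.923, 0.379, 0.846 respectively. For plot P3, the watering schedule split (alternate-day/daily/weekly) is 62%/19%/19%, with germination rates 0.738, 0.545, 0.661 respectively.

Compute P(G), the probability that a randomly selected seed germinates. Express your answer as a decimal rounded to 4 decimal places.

0.6153

P(G|P1) = 0.24·0.86 + 0.14·0.408 + 0.62·0.652 = 0.2064 + 0.05712 + 0.40424 = 0.66776
P(G|P2) = 0.06·0.923 + 0.63·0.379 + 0.31·0.846 = 0.05538 + 0.23877 + 0.26226 = 0.55641
P(G|P3) = 0.62·0.738 + 0.19·0.545 + 0.19·0.661 = 0.45756 + 0.10355 + 0.12559 = 0.6867
By total probability over the outer partition,
P(G) = 0.26·0.66776 + 0.51·0.55641 + 0.23·0.6867
      = 0.1736176 + 0.2837691 + 0.157941 = 0.6153277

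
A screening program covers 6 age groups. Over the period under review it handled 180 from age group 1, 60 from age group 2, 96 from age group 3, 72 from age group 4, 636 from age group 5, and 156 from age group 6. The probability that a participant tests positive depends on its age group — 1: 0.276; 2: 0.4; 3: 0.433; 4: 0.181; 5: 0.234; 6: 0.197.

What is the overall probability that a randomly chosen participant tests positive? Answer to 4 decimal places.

0.2565

Total: 180 + 60 + 96 + 72 + 636 + 156 = 1200.
P(1) = 180/1200 = 0.15. P(2) = 60/1200 = 0.05. P(3) = 96/1200 = 0.08. P(4) = 72/1200 = 0.06. P(5) = 636/1200 = 0.53. P(6) = 156/1200 = 0.13.
Summing over the partition,
P(T) = P(T|1)·P(1) + P(T|2)·P(2) + P(T|3)·P(3) + P(T|4)·P(4) + P(T|5)·P(5) + P(T|6)·P(6)
      = 0.276·0.15 + 0.4·0.05 + 0.433·0.08 + 0.181·0.06 + 0.234·0.53 + 0.197·0.13
      = 0.0414 + 0.02 + 0.03464 + 0.01086 + 0.12402 + 0.02561 = 0.25653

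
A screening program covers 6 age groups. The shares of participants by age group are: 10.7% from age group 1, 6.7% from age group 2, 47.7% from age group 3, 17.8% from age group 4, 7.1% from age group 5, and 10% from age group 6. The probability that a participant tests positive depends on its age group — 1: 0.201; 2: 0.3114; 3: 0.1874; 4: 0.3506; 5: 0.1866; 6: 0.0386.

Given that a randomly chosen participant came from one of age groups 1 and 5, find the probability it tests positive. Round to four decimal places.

0.1953

Let S = {1, 5}.
P(S) = 0.107 + 0.071 = 0.178.
P(T ∩ S) = 0.201·0.107 + 0.1866·0.071 = 0.021507 + 0.0132486 = 0.0347556.
P(T | S) = 0.0347556 / 0.178 = 0.195256…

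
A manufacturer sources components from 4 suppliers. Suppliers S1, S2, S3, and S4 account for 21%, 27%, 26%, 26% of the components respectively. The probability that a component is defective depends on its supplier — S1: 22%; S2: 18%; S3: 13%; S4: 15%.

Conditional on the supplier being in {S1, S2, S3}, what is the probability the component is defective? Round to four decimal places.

Let S = {S1, S2, S3}.
P(S) = 0.21 + 0.27 + 0.26 = 0.74.
P(D ∩ S) = 0.22·0.21 + 0.18·0.27 + 0.13·0.26 = 0.0462 + 0.0486 + 0.0338 = 0.1286.
P(D | S) = 0.1286 / 0.74 = 0.173784…

P(D|S) ≈ 0.1738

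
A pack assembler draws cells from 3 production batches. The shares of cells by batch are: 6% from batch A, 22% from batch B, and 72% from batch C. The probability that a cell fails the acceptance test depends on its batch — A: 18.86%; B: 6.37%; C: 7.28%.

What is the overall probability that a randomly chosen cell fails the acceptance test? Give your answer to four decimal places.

Summing over the partition,
P(F) = P(F|A)·P(A) + P(F|B)·P(B) + P(F|C)·P(C)
      = 0.1886·0.06 + 0.0637·0.22 + 0.0728·0.72
      = 0.011316 + 0.014014 + 0.052416 = 0.077746

P(F) ≈ 0.0777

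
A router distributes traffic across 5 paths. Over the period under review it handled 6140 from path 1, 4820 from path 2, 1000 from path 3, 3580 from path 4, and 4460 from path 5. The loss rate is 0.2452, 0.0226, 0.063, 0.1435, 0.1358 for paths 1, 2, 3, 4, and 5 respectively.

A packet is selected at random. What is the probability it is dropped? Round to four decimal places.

Total: 6140 + 4820 + 1000 + 3580 + 4460 = 20000.
P(1) = 6140/20000 = 0.307. P(2) = 4820/20000 = 0.241. P(3) = 1000/20000 = 0.05. P(4) = 3580/20000 = 0.179. P(5) = 4460/20000 = 0.223.
Using total probability over the partition,
P(L) = P(L|1)·P(1) + P(L|2)·P(2) + P(L|3)·P(3) + P(L|4)·P(4) + P(L|5)·P(5)
      = 0.2452·0.307 + 0.0226·0.241 + 0.063·0.05 + 0.1435·0.179 + 0.1358·0.223
      = 0.0752764 + 0.0054466 + 0.00315 + 0.0256865 + 0.0302834 = 0.1398429

P(L) ≈ 0.1398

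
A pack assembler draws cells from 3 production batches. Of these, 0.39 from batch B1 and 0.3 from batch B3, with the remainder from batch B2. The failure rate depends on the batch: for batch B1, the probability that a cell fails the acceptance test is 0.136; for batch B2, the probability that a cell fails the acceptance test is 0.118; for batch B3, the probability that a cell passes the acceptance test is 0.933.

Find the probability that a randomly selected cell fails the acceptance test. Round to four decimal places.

P(F) ≈ 0.1097

P(B2) = 1 − (0.39 + 0.3) = 0.31.
P(F|B3) = 1 − 0.933 = 0.067.
Summing over the partition,
P(F) = P(F|B1)·P(B1) + P(F|B2)·P(B2) + P(F|B3)·P(B3)
      = 0.136·0.39 + 0.118·0.31 + 0.067·0.3
      = 0.05304 + 0.03658 + 0.0201 = 0.10972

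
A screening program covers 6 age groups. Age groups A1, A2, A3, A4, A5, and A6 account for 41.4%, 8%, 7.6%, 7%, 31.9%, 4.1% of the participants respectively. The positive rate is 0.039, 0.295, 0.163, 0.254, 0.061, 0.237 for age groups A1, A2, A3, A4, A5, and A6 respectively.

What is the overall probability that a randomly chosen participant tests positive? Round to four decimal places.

0.0991

P(T) = P(T|A1)·P(A1) + P(T|A2)·P(A2) + P(T|A3)·P(A3) + P(T|A4)·P(A4) + P(T|A5)·P(A5) + P(T|A6)·P(A6)
      = 0.039·0.414 + 0.295·0.08 + 0.163·0.076 + 0.254·0.07 + 0.061·0.319 + 0.237·0.041
      = 0.016146 + 0.0236 + 0.012388 + 0.01778 + 0.019459 + 0.009717 = 0.09909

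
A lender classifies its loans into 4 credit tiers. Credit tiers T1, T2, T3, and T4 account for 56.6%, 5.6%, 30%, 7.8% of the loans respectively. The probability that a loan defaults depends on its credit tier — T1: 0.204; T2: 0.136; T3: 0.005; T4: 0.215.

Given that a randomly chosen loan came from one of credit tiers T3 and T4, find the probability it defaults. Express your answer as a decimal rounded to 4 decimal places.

0.0483

Let S = {T3, T4}.
P(S) = 0.3 + 0.078 = 0.378.
P(D ∩ S) = 0.005·0.3 + 0.215·0.078 = 0.0015 + 0.01677 = 0.01827.
P(D | S) = 0.01827 / 0.378 = 0.048333…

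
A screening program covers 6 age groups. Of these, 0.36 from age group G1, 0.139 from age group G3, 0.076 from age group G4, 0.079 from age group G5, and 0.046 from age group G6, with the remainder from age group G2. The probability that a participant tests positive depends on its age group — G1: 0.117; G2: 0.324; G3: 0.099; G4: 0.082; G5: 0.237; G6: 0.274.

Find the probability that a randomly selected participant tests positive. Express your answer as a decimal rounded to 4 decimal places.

0.1906

P(G2) = 1 − (0.36 + 0.139 + 0.076 + 0.079 + 0.046) = 0.3.
P(T) = P(T|G1)·P(G1) + P(T|G2)·P(G2) + P(T|G3)·P(G3) + P(T|G4)·P(G4) + P(T|G5)·P(G5) + P(T|G6)·P(G6)
      = 0.117·0.36 + 0.324·0.3 + 0.099·0.139 + 0.082·0.076 + 0.237·0.079 + 0.274·0.046
      = 0.04212 + 0.0972 + 0.013761 + 0.006232 + 0.018723 + 0.012604 = 0.19064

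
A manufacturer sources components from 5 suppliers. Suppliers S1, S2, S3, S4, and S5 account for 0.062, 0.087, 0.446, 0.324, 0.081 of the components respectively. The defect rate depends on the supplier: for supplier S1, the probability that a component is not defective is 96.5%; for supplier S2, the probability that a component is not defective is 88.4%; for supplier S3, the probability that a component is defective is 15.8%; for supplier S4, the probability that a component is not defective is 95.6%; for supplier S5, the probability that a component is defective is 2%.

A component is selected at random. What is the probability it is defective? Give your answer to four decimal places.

P(D) ≈ 0.0986

P(D|S1) = 1 − 0.965 = 0.035.
P(D|S2) = 1 − 0.884 = 0.116.
P(D|S4) = 1 − 0.956 = 0.044.
P(D) = P(D|S1)·P(S1) + P(D|S2)·P(S2) + P(D|S3)·P(S3) + P(D|S4)·P(S4) + P(D|S5)·P(S5)
      = 0.035·0.062 + 0.116·0.087 + 0.158·0.446 + 0.044·0.324 + 0.02·0.081
      = 0.00217 + 0.010092 + 0.070468 + 0.014256 + 0.00162 = 0.098606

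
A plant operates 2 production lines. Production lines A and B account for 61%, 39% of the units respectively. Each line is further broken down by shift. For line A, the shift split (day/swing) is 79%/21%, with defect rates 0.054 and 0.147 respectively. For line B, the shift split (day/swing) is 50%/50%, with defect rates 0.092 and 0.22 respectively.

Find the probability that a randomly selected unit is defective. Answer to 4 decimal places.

0.1057

P(D|A) = 0.79·0.054 + 0.21·0.147 = 0.04266 + 0.03087 = 0.07353
P(D|B) = 0.5·0.092 + 0.5·0.22 = 0.046 + 0.11 = 0.156
Then overall,
P(D) = 0.61·0.07353 + 0.39·0.156
      = 0.0448533 + 0.06084 = 0.1056933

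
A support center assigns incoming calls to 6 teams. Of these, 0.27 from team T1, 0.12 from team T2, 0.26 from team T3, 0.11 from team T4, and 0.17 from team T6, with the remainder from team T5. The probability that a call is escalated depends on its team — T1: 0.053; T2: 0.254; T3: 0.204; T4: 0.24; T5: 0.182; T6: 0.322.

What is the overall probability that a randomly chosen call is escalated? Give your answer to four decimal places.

P(T5) = 1 − (0.27 + 0.12 + 0.26 + 0.11 + 0.17) = 0.07.
By the law of total probability,
P(E) = P(E|T1)·P(T1) + P(E|T2)·P(T2) + P(E|T3)·P(T3) + P(E|T4)·P(T4) + P(E|T5)·P(T5) + P(E|T6)·P(T6)
      = 0.053·0.27 + 0.254·0.12 + 0.204·0.26 + 0.24·0.11 + 0.182·0.07 + 0.322·0.17
      = 0.01431 + 0.03048 + 0.05304 + 0.0264 + 0.01274 + 0.05474 = 0.19171

P(E) ≈ 0.1917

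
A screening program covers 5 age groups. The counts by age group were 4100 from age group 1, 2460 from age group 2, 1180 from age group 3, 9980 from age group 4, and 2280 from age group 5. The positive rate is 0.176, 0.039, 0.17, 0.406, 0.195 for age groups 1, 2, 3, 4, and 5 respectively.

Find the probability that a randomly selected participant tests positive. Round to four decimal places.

0.2757

Total: 4100 + 2460 + 1180 + 9980 + 2280 = 20000.
P(1) = 4100/20000 = 0.205. P(2) = 2460/20000 = 0.123. P(3) = 1180/20000 = 0.059. P(4) = 9980/20000 = 0.499. P(5) = 2280/20000 = 0.114.
Using total probability over the partition,
P(T) = P(T|1)·P(1) + P(T|2)·P(2) + P(T|3)·P(3) + P(T|4)·P(4) + P(T|5)·P(5)
      = 0.176·0.205 + 0.039·0.123 + 0.17·0.059 + 0.406·0.499 + 0.195·0.114
      = 0.03608 + 0.004797 + 0.01003 + 0.202594 + 0.02223 = 0.275731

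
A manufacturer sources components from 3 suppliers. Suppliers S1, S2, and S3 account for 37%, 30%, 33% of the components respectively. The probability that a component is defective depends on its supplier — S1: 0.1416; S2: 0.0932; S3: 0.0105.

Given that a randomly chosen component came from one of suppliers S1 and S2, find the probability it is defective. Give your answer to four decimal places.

Let S = {S1, S2}.
P(S) = 0.37 + 0.3 = 0.67.
P(D ∩ S) = 0.1416·0.37 + 0.0932·0.3 = 0.052392 + 0.02796 = 0.080352.
P(D | S) = 0.080352 / 0.67 = 0.119928…

P(D|S) ≈ 0.1199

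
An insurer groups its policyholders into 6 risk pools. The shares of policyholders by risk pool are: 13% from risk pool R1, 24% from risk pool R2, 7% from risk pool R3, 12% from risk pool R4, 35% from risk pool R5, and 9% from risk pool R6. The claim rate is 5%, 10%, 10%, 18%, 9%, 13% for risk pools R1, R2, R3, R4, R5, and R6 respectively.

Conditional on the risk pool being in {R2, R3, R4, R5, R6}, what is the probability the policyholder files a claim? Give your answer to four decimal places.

Let S = {R2, R3, R4, R5, R6}.
P(S) = 0.24 + 0.07 + 0.12 + 0.35 + 0.09 = 0.87.
P(C ∩ S) = 0.1·0.24 + 0.1·0.07 + 0.18·0.12 + 0.09·0.35 + 0.13·0.09 = 0.024 + 0.007 + 0.0216 + 0.0315 + 0.0117 = 0.0958.
P(C | S) = 0.0958 / 0.87 = 0.110115…

0.1101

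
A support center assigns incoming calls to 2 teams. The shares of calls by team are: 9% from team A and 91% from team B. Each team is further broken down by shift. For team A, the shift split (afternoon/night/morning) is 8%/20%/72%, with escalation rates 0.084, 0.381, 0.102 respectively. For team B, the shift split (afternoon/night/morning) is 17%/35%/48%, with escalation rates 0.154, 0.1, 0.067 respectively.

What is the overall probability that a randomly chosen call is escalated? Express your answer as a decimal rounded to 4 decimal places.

0.0990

P(E|A) = 0.08·0.084 + 0.2·0.381 + 0.72·0.102 = 0.00672 + 0.0762 + 0.07344 = 0.15636
P(E|B) = 0.17·0.154 + 0.35·0.1 + 0.48·0.067 = 0.02618 + 0.035 + 0.03216 = 0.09334
By total probability over the outer partition,
P(E) = 0.09·0.15636 + 0.91·0.09334
      = 0.0140724 + 0.0849394 = 0.0990118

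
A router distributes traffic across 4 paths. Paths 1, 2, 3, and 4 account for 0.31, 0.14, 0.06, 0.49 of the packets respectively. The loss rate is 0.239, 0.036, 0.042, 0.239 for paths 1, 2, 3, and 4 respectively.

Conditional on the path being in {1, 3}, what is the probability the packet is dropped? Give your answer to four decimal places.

0.2071

Let S = {1, 3}.
P(S) = 0.31 + 0.06 = 0.37.
P(L ∩ S) = 0.239·0.31 + 0.042·0.06 = 0.07409 + 0.00252 = 0.07661.
P(L | S) = 0.07661 / 0.37 = 0.207054…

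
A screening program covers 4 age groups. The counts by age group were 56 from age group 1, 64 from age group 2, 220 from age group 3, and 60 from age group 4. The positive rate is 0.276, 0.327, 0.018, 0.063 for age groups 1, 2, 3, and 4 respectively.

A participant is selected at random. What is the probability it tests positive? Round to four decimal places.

P(T) ≈ 0.1103

Total: 56 + 64 + 220 + 60 = 400.
P(1) = 56/400 = 0.14. P(2) = 64/400 = 0.16. P(3) = 220/400 = 0.55. P(4) = 60/400 = 0.15.
P(T) = P(T|1)·P(1) + P(T|2)·P(2) + P(T|3)·P(3) + P(T|4)·P(4)
      = 0.276·0.14 + 0.327·0.16 + 0.018·0.55 + 0.063·0.15
      = 0.03864 + 0.05232 + 0.0099 + 0.00945 = 0.11031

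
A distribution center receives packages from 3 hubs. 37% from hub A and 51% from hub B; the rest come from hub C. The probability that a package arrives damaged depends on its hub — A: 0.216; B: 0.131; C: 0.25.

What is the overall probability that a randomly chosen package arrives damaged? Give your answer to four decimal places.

P(D) ≈ 0.1767

P(C) = 1 − (0.37 + 0.51) = 0.12.
Summing over the partition,
P(D) = P(D|A)·P(A) + P(D|B)·P(B) + P(D|C)·P(C)
      = 0.216·0.37 + 0.131·0.51 + 0.25·0.12
      = 0.07992 + 0.06681 + 0.03 = 0.17673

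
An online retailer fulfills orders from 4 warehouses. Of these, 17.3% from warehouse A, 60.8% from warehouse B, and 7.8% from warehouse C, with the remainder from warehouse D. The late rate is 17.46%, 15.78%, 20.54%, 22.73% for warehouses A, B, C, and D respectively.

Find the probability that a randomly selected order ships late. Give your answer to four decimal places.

P(L) ≈ 0.1742

P(D) = 1 − (0.173 + 0.608 + 0.078) = 0.141.
By the law of total probability,
P(L) = P(L|A)·P(A) + P(L|B)·P(B) + P(L|C)·P(C) + P(L|D)·P(D)
      = 0.1746·0.173 + 0.1578·0.608 + 0.2054·0.078 + 0.2273·0.141
      = 0.0302058 + 0.0959424 + 0.0160212 + 0.0320493 = 0.1742187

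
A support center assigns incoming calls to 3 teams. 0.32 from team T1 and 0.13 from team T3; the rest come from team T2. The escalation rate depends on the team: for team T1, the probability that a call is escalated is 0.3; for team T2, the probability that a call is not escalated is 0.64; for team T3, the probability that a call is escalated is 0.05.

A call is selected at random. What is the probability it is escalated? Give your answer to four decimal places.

P(T2) = 1 − (0.32 + 0.13) = 0.55.
P(E|T2) = 1 − 0.64 = 0.36.
P(E) = P(E|T1)·P(T1) + P(E|T2)·P(T2) + P(E|T3)·P(T3)
      = 0.3·0.32 + 0.36·0.55 + 0.05·0.13
      = 0.096 + 0.198 + 0.0065 = 0.3005

0.3005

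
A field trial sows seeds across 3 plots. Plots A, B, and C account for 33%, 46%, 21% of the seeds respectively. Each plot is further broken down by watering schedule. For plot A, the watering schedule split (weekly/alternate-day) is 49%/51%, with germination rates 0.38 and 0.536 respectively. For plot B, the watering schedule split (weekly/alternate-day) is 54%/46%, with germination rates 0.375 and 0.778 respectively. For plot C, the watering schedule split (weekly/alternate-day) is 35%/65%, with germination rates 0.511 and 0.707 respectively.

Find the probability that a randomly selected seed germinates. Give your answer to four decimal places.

P(G|A) = 0.49·0.38 + 0.51·0.536 = 0.1862 + 0.27336 = 0.45956
P(G|B) = 0.54·0.375 + 0.46·0.778 = 0.2025 + 0.35788 = 0.56038
P(G|C) = 0.35·0.511 + 0.65·0.707 = 0.17885 + 0.45955 = 0.6384
By total probability over the outer partition,
P(G) = 0.33·0.45956 + 0.46·0.56038 + 0.21·0.6384
      = 0.1516548 + 0.2577748 + 0.134064 = 0.5434936

P(G) ≈ 0.5435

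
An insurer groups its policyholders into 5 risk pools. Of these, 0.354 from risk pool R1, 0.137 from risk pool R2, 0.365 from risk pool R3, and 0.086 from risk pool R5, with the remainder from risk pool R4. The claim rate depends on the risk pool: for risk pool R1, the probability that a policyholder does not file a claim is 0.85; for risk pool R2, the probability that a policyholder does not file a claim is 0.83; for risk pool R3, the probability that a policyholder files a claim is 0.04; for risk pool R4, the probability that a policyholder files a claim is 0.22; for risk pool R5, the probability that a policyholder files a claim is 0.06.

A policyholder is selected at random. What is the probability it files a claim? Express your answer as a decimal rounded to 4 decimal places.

0.1089

P(R4) = 1 − (0.354 + 0.137 + 0.365 + 0.086) = 0.058.
P(C|R1) = 1 − 0.85 = 0.15.
P(C|R2) = 1 − 0.83 = 0.17.
P(C) = P(C|R1)·P(R1) + P(C|R2)·P(R2) + P(C|R3)·P(R3) + P(C|R4)·P(R4) + P(C|R5)·P(R5)
      = 0.15·0.354 + 0.17·0.137 + 0.04·0.365 + 0.22·0.058 + 0.06·0.086
      = 0.0531 + 0.02329 + 0.0146 + 0.01276 + 0.00516 = 0.10891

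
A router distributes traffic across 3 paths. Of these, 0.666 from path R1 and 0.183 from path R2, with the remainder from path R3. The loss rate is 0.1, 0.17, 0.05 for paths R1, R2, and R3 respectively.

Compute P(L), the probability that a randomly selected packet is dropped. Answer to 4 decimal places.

0.1053

P(R3) = 1 − (0.666 + 0.183) = 0.151.
P(L) = P(L|R1)·P(R1) + P(L|R2)·P(R2) + P(L|R3)·P(R3)
      = 0.1·0.666 + 0.17·0.183 + 0.05·0.151
      = 0.0666 + 0.03111 + 0.00755 = 0.10526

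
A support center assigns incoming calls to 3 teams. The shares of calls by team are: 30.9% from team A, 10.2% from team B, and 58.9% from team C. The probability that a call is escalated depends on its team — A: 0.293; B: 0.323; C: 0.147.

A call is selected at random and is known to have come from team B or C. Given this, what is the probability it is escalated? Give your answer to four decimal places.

Let S = {B, C}.
P(S) = 0.102 + 0.589 = 0.691.
P(E ∩ S) = 0.323·0.102 + 0.147·0.589 = 0.032946 + 0.086583 = 0.119529.
P(E | S) = 0.119529 / 0.691 = 0.172980…

0.1730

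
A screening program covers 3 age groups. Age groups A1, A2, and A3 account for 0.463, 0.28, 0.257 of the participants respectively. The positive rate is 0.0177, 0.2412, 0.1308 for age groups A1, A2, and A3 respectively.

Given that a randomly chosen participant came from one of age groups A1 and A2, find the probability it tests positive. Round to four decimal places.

Let S = {A1, A2}.
P(S) = 0.463 + 0.28 = 0.743.
P(T ∩ S) = 0.0177·0.463 + 0.2412·0.28 = 0.0081951 + 0.067536 = 0.0757311.
P(T | S) = 0.0757311 / 0.743 = 0.101926…

0.1019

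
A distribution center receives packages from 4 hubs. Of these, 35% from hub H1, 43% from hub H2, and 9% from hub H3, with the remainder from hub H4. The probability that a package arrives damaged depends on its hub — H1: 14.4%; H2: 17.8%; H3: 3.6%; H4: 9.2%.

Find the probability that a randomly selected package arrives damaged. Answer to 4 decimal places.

0.1421

P(H4) = 1 − (0.35 + 0.43 + 0.09) = 0.13.
P(D) = P(D|H1)·P(H1) + P(D|H2)·P(H2) + P(D|H3)·P(H3) + P(D|H4)·P(H4)
      = 0.144·0.35 + 0.178·0.43 + 0.036·0.09 + 0.092·0.13
      = 0.0504 + 0.07654 + 0.00324 + 0.01196 = 0.14214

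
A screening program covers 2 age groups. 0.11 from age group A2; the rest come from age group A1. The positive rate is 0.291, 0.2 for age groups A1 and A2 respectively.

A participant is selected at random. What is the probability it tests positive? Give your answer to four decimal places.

0.2810

P(A1) = 1 − (0.11) = 0.89.
P(T) = P(T|A1)·P(A1) + P(T|A2)·P(A2)
      = 0.291·0.89 + 0.2·0.11
      = 0.25899 + 0.022 = 0.28099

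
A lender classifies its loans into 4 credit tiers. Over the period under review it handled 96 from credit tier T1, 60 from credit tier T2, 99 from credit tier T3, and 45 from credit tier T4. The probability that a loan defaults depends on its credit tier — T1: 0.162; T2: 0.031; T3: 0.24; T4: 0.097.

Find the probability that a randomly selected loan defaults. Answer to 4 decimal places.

0.1518

Total: 96 + 60 + 99 + 45 = 300.
P(T1) = 96/300 = 0.32. P(T2) = 60/300 = 0.2. P(T3) = 99/300 = 0.33. P(T4) = 45/300 = 0.15.
Using total probability over the partition,
P(D) = P(D|T1)·P(T1) + P(D|T2)·P(T2) + P(D|T3)·P(T3) + P(D|T4)·P(T4)
      = 0.162·0.32 + 0.031·0.2 + 0.24·0.33 + 0.097·0.15
      = 0.05184 + 0.0062 + 0.0792 + 0.01455 = 0.15179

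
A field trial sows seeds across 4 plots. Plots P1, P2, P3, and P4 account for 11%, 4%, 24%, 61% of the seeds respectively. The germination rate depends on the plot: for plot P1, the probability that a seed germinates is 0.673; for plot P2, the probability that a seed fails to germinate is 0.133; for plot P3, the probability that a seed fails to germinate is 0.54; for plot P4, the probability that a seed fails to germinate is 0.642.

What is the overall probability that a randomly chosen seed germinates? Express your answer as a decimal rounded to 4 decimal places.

P(G|P2) = 1 − 0.133 = 0.867.
P(G|P3) = 1 − 0.54 = 0.46.
P(G|P4) = 1 − 0.642 = 0.358.
P(G) = P(G|P1)·P(P1) + P(G|P2)·P(P2) + P(G|P3)·P(P3) + P(G|P4)·P(P4)
      = 0.673·0.11 + 0.867·0.04 + 0.46·0.24 + 0.358·0.61
      = 0.07403 + 0.03468 + 0.1104 + 0.21838 = 0.43749

0.4375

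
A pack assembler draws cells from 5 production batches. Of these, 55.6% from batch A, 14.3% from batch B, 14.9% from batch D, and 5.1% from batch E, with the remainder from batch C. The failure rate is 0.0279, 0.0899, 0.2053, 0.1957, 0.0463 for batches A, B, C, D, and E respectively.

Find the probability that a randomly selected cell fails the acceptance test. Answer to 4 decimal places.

P(F) ≈ 0.0806

P(C) = 1 − (0.556 + 0.143 + 0.149 + 0.051) = 0.101.
Summing over the partition,
P(F) = P(F|A)·P(A) + P(F|B)·P(B) + P(F|C)·P(C) + P(F|D)·P(D) + P(F|E)·P(E)
      = 0.0279·0.556 + 0.0899·0.143 + 0.2053·0.101 + 0.1957·0.149 + 0.0463·0.051
      = 0.0155124 + 0.0128557 + 0.0207353 + 0.0291593 + 0.0023613 = 0.080624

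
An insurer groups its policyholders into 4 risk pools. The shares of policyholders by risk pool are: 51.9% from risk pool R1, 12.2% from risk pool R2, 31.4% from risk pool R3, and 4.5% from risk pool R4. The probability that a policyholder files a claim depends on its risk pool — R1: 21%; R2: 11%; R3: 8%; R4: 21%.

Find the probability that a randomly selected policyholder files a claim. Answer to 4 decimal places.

P(C) = P(C|R1)·P(R1) + P(C|R2)·P(R2) + P(C|R3)·P(R3) + P(C|R4)·P(R4)
      = 0.21·0.519 + 0.11·0.122 + 0.08·0.314 + 0.21·0.045
      = 0.10899 + 0.01342 + 0.02512 + 0.00945 = 0.15698

P(C) ≈ 0.1570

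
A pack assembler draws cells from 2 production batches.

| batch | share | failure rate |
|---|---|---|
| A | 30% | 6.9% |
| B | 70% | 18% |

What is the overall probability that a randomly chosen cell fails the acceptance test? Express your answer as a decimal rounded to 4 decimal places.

Using total probability over the partition,
P(F) = P(F|A)·P(A) + P(F|B)·P(B)
      = 0.069·0.3 + 0.18·0.7
      = 0.0207 + 0.126 = 0.1467

P(F) ≈ 0.1467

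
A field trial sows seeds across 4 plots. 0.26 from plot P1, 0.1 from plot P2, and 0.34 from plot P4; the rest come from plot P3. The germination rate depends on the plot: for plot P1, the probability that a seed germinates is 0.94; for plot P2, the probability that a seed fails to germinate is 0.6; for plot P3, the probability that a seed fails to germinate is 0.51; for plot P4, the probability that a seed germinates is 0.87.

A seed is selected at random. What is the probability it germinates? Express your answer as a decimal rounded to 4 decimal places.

P(P3) = 1 − (0.26 + 0.1 + 0.34) = 0.3.
P(G|P2) = 1 − 0.6 = 0.4.
P(G|P3) = 1 − 0.51 = 0.49.
P(G) = P(G|P1)·P(P1) + P(G|P2)·P(P2) + P(G|P3)·P(P3) + P(G|P4)·P(P4)
      = 0.94·0.26 + 0.4·0.1 + 0.49·0.3 + 0.87·0.34
      = 0.2444 + 0.04 + 0.147 + 0.2958 = 0.7272

0.7272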